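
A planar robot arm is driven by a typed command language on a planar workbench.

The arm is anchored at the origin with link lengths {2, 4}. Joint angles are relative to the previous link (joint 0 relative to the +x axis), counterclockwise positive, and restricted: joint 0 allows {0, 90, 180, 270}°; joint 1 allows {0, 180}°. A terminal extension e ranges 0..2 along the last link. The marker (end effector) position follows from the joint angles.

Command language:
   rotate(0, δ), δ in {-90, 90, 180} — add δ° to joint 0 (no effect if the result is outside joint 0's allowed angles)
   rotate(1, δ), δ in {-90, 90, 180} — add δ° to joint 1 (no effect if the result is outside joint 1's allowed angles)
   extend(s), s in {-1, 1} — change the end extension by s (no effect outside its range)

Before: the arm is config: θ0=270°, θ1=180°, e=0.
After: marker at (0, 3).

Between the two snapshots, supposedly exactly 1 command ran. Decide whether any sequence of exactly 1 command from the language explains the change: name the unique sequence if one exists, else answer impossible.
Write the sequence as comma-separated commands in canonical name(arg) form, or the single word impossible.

extend(1)

from: config: θ0=270°, θ1=180°, e=0
[1] after extend(1): config: θ0=270°, θ1=180°, e=1
no other 1-command option fits: unique.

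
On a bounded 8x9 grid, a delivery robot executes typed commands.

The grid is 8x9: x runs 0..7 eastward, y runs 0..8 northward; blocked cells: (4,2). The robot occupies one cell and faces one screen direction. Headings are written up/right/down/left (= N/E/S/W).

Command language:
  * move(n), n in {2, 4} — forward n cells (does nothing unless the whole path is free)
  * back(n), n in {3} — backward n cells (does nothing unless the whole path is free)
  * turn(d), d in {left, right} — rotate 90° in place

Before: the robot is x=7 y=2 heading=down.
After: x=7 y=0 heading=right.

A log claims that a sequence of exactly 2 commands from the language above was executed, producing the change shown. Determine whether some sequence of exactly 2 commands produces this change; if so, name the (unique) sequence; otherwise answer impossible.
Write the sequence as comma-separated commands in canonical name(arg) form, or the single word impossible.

move(2), turn(left)

key: running turn(left) before move(2) would end elsewhere — order is forced
initial: x=7 y=2 heading=down
1. move(2) → x=7 y=0 heading=down
2. turn(left) → x=7 y=0 heading=right
no other 2-command option fits: unique.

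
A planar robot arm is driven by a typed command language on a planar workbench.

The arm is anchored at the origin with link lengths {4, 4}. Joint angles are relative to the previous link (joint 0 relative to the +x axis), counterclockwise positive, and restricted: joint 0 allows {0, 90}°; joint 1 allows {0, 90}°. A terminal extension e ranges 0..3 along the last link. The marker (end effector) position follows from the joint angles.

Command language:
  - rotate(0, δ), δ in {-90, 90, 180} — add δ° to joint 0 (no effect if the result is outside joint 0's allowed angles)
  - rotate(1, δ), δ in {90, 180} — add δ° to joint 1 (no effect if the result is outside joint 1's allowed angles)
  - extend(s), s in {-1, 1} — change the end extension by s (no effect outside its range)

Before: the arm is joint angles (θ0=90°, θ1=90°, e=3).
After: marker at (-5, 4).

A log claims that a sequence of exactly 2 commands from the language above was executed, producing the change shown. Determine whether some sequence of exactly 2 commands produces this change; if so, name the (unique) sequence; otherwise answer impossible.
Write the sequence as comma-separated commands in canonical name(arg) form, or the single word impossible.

extend(-1), extend(-1)

start: joint angles (θ0=90°, θ1=90°, e=3)
t=1 extend(-1) ⇒ joint angles (θ0=90°, θ1=90°, e=2)
t=2 extend(-1) ⇒ joint angles (θ0=90°, θ1=90°, e=1)
no rival 2-sequence matches.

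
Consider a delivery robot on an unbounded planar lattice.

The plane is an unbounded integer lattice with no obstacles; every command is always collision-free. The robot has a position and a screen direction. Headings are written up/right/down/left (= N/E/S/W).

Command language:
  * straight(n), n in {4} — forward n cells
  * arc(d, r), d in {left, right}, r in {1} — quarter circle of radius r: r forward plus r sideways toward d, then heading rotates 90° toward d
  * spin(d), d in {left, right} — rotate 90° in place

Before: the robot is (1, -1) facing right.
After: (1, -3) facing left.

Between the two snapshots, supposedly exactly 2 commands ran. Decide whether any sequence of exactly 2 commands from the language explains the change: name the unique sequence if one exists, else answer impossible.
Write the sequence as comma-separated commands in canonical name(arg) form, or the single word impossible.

arc(right, 1), arc(right, 1)

key: cell and facing (now W) both changed — the 2 commands mix motion and turning
start: (1, -1) facing right
step 1 (arc(right, 1)): (2, -2) facing down
step 2 (arc(right, 1)): (1, -3) facing left
no rival 2-sequence matches.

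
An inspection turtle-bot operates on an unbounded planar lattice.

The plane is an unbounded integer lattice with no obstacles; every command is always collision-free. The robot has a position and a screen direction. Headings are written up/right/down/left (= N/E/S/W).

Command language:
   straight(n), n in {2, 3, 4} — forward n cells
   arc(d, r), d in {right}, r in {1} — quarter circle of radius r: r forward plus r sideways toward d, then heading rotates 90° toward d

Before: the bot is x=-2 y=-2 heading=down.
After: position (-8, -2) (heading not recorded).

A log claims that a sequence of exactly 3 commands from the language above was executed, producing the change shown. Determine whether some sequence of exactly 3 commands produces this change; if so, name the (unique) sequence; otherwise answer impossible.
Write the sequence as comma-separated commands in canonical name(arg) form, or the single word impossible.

initial: x=-2 y=-2 heading=down
1. arc(right, 1) → x=-3 y=-3 heading=left
2. straight(4) → x=-7 y=-3 heading=left
3. arc(right, 1) → x=-8 y=-2 heading=up
no rival 3-sequence matches.

arc(right, 1), straight(4), arc(right, 1)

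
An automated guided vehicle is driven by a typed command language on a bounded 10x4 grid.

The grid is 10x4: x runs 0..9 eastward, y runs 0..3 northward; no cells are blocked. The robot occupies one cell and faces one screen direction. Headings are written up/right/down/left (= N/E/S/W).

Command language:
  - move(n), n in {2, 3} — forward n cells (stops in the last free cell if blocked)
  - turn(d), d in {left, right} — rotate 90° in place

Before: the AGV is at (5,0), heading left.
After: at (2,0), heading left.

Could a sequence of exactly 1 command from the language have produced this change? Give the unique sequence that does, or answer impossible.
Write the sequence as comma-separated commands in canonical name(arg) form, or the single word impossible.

move(3)

key: heading stays W — the single command does not turn
from: at (5,0), heading left
1. move(3) → at (2,0), heading left
no rival 1-sequence matches.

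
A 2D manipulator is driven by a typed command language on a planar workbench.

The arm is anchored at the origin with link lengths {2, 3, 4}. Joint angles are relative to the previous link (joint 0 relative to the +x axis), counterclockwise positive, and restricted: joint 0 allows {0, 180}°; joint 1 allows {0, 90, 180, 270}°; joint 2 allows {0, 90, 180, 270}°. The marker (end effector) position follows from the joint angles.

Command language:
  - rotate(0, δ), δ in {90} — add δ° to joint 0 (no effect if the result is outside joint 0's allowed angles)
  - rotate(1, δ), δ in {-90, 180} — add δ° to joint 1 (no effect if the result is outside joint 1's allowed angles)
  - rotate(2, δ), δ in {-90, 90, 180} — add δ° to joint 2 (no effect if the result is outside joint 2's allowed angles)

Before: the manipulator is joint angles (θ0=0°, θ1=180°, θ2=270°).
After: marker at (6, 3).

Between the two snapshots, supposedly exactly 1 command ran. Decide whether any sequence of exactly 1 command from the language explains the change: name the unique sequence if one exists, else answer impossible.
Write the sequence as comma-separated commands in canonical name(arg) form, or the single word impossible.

rotate(1, -90)

initial: joint angles (θ0=0°, θ1=180°, θ2=270°)
[1] after rotate(1, -90): joint angles (θ0=0°, θ1=90°, θ2=270°)
no rival 1-sequence matches.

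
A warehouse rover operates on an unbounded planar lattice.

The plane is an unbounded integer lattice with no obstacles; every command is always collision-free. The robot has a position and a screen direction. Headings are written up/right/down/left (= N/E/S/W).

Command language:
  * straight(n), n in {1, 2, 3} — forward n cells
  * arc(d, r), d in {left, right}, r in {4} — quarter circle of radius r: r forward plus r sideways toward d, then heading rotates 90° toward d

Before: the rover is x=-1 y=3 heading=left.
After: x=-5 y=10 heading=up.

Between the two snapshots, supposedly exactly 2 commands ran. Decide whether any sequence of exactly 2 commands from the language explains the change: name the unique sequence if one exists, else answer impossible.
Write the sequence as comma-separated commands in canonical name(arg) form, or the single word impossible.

key: position moved to (-5,10) AND the heading swung to N — translation plus rotation needed
begin: x=-1 y=3 heading=left
t=1 arc(right, 4) ⇒ x=-5 y=7 heading=up
t=2 straight(3) ⇒ x=-5 y=10 heading=up
no rival 2-sequence matches.

arc(right, 4), straight(3)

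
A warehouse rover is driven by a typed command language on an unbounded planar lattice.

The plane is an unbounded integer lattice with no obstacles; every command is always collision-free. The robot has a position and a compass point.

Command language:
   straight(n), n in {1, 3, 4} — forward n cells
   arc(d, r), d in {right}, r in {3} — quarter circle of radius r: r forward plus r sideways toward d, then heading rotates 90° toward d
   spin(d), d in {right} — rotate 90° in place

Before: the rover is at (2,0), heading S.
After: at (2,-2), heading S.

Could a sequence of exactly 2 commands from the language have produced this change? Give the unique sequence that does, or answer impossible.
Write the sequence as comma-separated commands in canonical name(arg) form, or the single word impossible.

straight(1), straight(1)

key: still facing S at the end — nothing in the sequence rotates
initial: at (2,0), heading S
1. straight(1) → at (2,-1), heading S
2. straight(1) → at (2,-2), heading S
no other 2-command option fits: unique.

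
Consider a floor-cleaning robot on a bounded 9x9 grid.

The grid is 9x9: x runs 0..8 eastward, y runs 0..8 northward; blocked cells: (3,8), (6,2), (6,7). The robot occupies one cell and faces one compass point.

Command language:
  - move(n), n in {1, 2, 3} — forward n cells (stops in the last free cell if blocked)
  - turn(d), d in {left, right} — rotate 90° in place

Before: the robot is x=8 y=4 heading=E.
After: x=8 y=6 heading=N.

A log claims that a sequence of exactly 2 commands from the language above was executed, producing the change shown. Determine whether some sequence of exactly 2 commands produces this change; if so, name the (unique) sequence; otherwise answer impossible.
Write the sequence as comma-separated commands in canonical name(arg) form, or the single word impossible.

key: running move(2) before turn(left) would end elsewhere — order is forced
begin: x=8 y=4 heading=E
t=1 turn(left) ⇒ x=8 y=4 heading=N
t=2 move(2) ⇒ x=8 y=6 heading=N
uniquely the one of 25 2-step routes that fits.

turn(left), move(2)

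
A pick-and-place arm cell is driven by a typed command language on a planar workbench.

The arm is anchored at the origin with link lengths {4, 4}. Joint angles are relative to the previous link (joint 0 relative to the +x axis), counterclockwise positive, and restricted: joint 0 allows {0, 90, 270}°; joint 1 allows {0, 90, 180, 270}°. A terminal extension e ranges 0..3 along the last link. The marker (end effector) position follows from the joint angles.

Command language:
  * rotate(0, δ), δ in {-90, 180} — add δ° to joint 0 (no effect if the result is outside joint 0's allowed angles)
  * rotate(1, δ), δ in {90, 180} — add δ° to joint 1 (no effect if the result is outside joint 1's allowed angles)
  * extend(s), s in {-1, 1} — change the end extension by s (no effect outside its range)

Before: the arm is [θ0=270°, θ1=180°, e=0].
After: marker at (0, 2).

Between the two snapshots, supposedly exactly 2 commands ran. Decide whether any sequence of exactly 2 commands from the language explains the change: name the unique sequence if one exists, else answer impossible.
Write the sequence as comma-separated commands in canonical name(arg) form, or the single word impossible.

initial: [θ0=270°, θ1=180°, e=0]
t=1 extend(1) ⇒ [θ0=270°, θ1=180°, e=1]
t=2 extend(1) ⇒ [θ0=270°, θ1=180°, e=2]
all 36 alternatives checked — unique.

extend(1), extend(1)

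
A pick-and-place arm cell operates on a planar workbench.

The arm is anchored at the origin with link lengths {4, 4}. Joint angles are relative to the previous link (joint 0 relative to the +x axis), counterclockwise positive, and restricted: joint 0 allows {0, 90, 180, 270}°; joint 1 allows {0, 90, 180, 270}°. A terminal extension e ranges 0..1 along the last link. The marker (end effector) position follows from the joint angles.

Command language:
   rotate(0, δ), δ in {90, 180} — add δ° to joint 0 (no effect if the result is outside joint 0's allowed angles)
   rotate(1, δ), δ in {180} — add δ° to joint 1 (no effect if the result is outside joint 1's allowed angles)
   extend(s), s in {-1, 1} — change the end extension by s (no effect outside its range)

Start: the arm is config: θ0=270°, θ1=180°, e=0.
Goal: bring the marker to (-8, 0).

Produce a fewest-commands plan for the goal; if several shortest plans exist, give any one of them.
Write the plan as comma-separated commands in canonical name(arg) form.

initial: config: θ0=270°, θ1=180°, e=0
t=1 rotate(0, 90) ⇒ config: θ0=0°, θ1=180°, e=0
t=2 rotate(1, 180) ⇒ config: θ0=0°, θ1=0°, e=0
t=3 rotate(0, 180) ⇒ config: θ0=180°, θ1=0°, e=0
no 2-step plan works, so 3 is optimal.

rotate(0, 90), rotate(1, 180), rotate(0, 180)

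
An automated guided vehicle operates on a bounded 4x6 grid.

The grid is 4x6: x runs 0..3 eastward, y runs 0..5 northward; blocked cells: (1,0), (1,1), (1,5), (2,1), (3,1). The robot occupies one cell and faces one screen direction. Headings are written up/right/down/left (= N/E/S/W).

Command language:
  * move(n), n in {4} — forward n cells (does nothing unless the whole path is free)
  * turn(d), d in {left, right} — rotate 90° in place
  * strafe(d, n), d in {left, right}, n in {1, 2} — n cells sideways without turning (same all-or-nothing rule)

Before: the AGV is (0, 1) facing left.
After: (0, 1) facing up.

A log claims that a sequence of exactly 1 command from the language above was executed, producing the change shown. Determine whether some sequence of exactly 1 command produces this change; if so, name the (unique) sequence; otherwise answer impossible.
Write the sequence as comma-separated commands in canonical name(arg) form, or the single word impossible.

key: (0,1) unchanged — the single command moves nothing
start: (0, 1) facing left
step 1 (turn(right)): (0, 1) facing up
no other 1-command option fits: unique.

turn(right)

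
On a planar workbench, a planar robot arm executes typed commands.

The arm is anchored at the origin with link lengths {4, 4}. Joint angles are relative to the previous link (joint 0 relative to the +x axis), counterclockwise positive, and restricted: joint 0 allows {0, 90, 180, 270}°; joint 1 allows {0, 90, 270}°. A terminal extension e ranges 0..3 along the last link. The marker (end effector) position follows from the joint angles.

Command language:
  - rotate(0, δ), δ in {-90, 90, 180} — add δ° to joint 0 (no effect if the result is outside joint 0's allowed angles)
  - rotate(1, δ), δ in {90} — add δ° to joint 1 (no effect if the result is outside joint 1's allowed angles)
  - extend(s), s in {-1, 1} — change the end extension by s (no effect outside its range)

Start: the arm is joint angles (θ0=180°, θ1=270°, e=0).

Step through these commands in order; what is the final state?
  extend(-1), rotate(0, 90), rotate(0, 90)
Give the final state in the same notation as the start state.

begin: joint angles (θ0=180°, θ1=270°, e=0)
1. extend(-1) → joint angles (θ0=180°, θ1=270°, e=0)
2. rotate(0, 90) → joint angles (θ0=270°, θ1=270°, e=0)
3. rotate(0, 90) → joint angles (θ0=0°, θ1=270°, e=0)

joint angles (θ0=0°, θ1=270°, e=0)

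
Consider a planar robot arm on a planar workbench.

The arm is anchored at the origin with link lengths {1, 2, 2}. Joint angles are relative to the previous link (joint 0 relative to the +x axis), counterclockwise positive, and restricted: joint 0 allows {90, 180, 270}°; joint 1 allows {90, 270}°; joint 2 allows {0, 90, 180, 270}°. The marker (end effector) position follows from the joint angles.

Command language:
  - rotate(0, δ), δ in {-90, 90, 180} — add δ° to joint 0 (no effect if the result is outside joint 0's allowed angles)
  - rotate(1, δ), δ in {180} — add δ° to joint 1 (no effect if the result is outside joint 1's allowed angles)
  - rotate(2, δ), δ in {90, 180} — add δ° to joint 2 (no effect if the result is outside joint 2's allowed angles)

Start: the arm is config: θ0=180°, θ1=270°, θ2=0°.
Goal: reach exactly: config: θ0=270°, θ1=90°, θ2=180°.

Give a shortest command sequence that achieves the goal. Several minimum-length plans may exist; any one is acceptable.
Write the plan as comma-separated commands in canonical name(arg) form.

start: config: θ0=180°, θ1=270°, θ2=0°
[1] after rotate(0, 90): config: θ0=270°, θ1=270°, θ2=0°
[2] after rotate(2, 180): config: θ0=270°, θ1=270°, θ2=180°
[3] after rotate(1, 180): config: θ0=270°, θ1=90°, θ2=180°
nothing shorter than 3 reaches the goal.

rotate(0, 90), rotate(2, 180), rotate(1, 180)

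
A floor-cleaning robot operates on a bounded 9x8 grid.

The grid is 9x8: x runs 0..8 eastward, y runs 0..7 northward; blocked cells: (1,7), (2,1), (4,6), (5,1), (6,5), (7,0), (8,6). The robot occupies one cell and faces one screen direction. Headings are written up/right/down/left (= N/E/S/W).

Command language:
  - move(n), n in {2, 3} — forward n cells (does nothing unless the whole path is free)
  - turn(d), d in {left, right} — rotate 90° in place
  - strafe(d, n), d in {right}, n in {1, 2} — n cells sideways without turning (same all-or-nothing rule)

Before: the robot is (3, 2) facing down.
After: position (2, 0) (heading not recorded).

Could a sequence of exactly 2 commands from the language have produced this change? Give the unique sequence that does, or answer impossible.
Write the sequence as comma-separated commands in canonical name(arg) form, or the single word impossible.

move(2), strafe(right, 1)

key: order matters: swapping move(2) and strafe(right, 1) lands elsewhere
from: (3, 2) facing down
step 1 (move(2)): (3, 0) facing down
step 2 (strafe(right, 1)): (2, 0) facing down
all 36 alternatives checked — unique.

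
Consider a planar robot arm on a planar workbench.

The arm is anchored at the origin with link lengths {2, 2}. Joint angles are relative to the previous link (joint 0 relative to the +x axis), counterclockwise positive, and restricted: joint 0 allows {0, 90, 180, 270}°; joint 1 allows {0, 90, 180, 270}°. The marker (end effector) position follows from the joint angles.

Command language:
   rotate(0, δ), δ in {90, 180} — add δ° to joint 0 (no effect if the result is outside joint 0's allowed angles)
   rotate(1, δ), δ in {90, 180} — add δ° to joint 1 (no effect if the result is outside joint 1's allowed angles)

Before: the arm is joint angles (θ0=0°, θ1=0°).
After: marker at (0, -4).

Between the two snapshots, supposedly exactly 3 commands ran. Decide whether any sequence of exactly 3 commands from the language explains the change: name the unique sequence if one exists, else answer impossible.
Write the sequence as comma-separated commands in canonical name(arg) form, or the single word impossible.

initial: joint angles (θ0=0°, θ1=0°)
step 1 (rotate(0, 90)): joint angles (θ0=90°, θ1=0°)
step 2 (rotate(0, 90)): joint angles (θ0=180°, θ1=0°)
step 3 (rotate(0, 90)): joint angles (θ0=270°, θ1=0°)
uniquely the one of 64 3-step routes that fits.

rotate(0, 90), rotate(0, 90), rotate(0, 90)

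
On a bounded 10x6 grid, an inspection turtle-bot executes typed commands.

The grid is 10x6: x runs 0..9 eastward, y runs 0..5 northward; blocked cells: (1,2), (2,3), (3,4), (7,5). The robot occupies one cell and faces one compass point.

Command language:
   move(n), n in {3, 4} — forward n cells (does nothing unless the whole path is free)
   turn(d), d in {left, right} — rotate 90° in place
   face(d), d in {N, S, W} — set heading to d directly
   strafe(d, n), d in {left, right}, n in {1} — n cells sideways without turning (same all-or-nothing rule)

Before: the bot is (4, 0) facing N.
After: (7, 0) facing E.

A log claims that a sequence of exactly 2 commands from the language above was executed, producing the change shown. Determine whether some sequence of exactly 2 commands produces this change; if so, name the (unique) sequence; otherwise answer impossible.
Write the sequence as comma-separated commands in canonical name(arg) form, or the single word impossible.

key: order matters: swapping turn(right) and move(3) lands elsewhere
t0: (4, 0) facing N
step 1 (turn(right)): (4, 0) facing E
step 2 (move(3)): (7, 0) facing E
all 81 alternatives checked — unique.

turn(right), move(3)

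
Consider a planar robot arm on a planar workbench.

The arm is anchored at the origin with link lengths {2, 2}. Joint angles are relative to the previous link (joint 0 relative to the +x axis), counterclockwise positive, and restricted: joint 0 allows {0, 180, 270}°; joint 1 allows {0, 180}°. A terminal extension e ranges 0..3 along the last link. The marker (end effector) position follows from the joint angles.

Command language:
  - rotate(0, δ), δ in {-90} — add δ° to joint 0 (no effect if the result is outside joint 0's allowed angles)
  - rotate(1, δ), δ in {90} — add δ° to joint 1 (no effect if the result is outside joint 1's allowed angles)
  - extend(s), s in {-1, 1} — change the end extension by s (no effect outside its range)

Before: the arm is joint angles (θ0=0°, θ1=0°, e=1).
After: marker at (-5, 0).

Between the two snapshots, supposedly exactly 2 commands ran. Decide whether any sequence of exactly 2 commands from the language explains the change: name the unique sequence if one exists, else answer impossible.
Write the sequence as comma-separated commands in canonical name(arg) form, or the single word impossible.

initial: joint angles (θ0=0°, θ1=0°, e=1)
[1] after rotate(0, -90): joint angles (θ0=270°, θ1=0°, e=1)
[2] after rotate(0, -90): joint angles (θ0=180°, θ1=0°, e=1)
all 16 alternatives checked — unique.

rotate(0, -90), rotate(0, -90)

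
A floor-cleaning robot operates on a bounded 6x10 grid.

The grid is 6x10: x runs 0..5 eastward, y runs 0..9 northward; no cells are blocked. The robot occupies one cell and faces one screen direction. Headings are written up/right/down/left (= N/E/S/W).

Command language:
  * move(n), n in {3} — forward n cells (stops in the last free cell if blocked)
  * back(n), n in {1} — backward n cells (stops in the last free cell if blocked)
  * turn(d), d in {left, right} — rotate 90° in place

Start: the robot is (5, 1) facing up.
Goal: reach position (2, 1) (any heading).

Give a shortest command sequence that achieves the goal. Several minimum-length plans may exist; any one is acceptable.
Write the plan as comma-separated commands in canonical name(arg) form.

from: (5, 1) facing up
step 1 (turn(left)): (5, 1) facing left
step 2 (move(3)): (2, 1) facing left
no 1-step plan works, so 2 is optimal.

turn(left), move(3)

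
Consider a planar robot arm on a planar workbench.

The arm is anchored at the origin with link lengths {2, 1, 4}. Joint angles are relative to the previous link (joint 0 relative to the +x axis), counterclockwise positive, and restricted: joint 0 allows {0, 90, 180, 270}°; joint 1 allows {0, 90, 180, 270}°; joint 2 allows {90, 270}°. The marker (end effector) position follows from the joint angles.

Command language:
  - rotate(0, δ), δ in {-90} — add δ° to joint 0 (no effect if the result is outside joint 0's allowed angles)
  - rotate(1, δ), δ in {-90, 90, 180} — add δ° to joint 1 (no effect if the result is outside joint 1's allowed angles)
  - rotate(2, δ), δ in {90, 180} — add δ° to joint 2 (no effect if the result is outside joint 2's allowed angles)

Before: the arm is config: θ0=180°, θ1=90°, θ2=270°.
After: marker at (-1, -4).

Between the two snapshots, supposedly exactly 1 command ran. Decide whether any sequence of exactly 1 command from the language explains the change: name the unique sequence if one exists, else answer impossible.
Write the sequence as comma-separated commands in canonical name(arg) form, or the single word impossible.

from: config: θ0=180°, θ1=90°, θ2=270°
1. rotate(1, 90) → config: θ0=180°, θ1=180°, θ2=270°
no other 1-command option fits: unique.

rotate(1, 90)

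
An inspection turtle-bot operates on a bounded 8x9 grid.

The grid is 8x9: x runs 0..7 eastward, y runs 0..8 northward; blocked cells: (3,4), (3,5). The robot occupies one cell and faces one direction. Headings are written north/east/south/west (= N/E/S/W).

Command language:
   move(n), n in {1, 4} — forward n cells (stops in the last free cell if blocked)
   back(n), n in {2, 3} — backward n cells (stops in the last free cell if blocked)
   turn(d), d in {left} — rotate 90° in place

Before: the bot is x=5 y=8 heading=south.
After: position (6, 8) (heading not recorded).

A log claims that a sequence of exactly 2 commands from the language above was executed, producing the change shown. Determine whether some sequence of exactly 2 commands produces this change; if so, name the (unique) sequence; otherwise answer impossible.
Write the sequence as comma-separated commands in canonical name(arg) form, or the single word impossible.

turn(left), move(1)

key: order matters: swapping turn(left) and move(1) lands elsewhere
start: x=5 y=8 heading=south
[1] after turn(left): x=5 y=8 heading=east
[2] after move(1): x=6 y=8 heading=east
no rival 2-sequence matches.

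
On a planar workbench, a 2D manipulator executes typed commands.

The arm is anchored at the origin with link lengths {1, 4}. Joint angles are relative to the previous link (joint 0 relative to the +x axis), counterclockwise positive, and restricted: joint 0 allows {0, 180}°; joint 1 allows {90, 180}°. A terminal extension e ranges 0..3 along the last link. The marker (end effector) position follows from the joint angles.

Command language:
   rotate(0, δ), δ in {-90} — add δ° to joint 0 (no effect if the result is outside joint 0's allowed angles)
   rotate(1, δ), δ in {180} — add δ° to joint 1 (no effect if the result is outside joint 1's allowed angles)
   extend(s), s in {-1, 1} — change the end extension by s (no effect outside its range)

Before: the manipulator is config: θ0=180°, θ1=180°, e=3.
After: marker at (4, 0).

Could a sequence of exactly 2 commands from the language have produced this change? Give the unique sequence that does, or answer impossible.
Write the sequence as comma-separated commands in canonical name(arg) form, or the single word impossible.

extend(-1), extend(-1)

initial: config: θ0=180°, θ1=180°, e=3
step 1 (extend(-1)): config: θ0=180°, θ1=180°, e=2
step 2 (extend(-1)): config: θ0=180°, θ1=180°, e=1
all 16 alternatives checked — unique.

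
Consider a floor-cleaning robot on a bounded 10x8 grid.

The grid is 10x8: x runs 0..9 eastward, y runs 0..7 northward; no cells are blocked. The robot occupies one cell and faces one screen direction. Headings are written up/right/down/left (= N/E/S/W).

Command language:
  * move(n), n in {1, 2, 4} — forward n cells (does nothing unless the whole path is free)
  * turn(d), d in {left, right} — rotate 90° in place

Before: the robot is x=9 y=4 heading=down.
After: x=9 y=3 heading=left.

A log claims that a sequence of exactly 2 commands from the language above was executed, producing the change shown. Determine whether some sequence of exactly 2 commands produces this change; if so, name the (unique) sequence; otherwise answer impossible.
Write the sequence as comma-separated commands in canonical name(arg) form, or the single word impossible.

move(1), turn(right)

key: order matters: swapping move(1) and turn(right) lands elsewhere
begin: x=9 y=4 heading=down
step 1 (move(1)): x=9 y=3 heading=down
step 2 (turn(right)): x=9 y=3 heading=left
uniquely the one of 25 2-step routes that fits.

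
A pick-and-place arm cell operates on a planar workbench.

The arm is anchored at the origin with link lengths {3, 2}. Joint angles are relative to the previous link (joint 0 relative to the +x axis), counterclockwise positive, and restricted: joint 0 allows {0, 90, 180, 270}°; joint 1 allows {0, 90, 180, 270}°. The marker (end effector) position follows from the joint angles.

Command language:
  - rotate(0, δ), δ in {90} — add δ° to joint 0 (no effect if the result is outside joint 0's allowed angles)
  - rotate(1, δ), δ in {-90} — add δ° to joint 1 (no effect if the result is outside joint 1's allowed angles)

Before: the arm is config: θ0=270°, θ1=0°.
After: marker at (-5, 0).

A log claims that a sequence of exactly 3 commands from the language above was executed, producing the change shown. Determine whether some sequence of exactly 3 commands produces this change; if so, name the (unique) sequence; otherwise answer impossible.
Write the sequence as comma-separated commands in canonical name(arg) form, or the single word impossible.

initial: config: θ0=270°, θ1=0°
t=1 rotate(0, 90) ⇒ config: θ0=0°, θ1=0°
t=2 rotate(0, 90) ⇒ config: θ0=90°, θ1=0°
t=3 rotate(0, 90) ⇒ config: θ0=180°, θ1=0°
uniquely the one of 8 3-step routes that fits.

rotate(0, 90), rotate(0, 90), rotate(0, 90)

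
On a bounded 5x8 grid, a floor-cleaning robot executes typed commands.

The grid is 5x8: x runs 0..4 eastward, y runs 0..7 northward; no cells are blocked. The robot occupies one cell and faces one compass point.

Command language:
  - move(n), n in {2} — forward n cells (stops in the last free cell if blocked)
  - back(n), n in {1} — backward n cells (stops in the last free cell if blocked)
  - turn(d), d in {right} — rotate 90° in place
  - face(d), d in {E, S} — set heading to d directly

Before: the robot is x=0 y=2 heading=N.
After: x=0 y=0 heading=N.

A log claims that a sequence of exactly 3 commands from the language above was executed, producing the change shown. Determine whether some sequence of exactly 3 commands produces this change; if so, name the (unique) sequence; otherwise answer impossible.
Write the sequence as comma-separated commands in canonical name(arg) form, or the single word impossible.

back(1), back(1), back(1)

key: the third back(1) runs into the grid edge before its full distance
start: x=0 y=2 heading=N
t=1 back(1) ⇒ x=0 y=1 heading=N
t=2 back(1) ⇒ x=0 y=0 heading=N
t=3 back(1) ⇒ x=0 y=0 heading=N
uniquely the one of 125 3-step routes that fits.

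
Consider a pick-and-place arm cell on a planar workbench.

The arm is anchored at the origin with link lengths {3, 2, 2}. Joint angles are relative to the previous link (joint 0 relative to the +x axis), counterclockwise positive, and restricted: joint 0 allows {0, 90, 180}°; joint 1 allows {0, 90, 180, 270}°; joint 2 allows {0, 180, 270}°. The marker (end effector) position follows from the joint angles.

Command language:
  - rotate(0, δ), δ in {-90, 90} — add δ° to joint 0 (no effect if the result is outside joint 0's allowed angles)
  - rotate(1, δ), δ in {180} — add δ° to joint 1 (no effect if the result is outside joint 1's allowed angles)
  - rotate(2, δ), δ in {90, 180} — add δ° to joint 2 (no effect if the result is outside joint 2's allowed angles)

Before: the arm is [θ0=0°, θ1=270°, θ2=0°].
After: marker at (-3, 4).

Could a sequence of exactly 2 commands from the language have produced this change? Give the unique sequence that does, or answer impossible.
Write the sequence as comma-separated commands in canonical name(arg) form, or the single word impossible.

from: [θ0=0°, θ1=270°, θ2=0°]
[1] after rotate(0, 90): [θ0=90°, θ1=270°, θ2=0°]
[2] after rotate(0, 90): [θ0=180°, θ1=270°, θ2=0°]
all 25 alternatives checked — unique.

rotate(0, 90), rotate(0, 90)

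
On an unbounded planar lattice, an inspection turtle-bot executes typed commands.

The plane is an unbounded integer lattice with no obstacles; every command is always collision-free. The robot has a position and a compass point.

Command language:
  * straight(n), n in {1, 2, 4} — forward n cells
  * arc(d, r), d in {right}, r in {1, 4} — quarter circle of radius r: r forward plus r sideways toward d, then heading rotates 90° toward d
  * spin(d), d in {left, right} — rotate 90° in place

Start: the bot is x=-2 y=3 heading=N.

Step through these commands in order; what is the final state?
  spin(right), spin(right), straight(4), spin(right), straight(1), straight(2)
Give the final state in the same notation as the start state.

x=-5 y=-1 heading=W

initial: x=-2 y=3 heading=N
[1] after spin(right): x=-2 y=3 heading=E
[2] after spin(right): x=-2 y=3 heading=S
[3] after straight(4): x=-2 y=-1 heading=S
[4] after spin(right): x=-2 y=-1 heading=W
[5] after straight(1): x=-3 y=-1 heading=W
[6] after straight(2): x=-5 y=-1 heading=W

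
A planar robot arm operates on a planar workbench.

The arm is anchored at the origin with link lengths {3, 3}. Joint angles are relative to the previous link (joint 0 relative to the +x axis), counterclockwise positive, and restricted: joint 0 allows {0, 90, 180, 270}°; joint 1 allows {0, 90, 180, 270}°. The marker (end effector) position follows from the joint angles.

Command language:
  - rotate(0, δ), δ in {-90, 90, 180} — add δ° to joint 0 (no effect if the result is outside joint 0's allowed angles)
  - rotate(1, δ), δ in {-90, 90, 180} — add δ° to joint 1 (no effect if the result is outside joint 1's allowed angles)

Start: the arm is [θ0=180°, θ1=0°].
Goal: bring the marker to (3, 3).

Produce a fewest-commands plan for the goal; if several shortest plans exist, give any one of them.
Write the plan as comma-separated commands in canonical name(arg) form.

t0: [θ0=180°, θ1=0°]
step 1 (rotate(0, -90)): [θ0=90°, θ1=0°]
step 2 (rotate(1, -90)): [θ0=90°, θ1=270°]
minimal: 2 command(s), checked below 2.

rotate(0, -90), rotate(1, -90)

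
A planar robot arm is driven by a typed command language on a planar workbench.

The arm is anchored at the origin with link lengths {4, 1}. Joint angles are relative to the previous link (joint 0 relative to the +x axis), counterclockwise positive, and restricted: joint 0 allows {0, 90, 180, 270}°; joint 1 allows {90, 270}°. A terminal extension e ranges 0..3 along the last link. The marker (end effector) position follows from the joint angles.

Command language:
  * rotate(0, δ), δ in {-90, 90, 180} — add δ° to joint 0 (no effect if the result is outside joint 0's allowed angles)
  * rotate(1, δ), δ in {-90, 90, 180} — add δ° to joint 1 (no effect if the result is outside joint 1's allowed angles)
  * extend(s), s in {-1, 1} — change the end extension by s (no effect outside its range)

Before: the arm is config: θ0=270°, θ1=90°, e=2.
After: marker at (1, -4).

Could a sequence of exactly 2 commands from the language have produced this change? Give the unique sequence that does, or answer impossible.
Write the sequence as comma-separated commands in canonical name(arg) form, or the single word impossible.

extend(-1), extend(-1)

initial: config: θ0=270°, θ1=90°, e=2
t=1 extend(-1) ⇒ config: θ0=270°, θ1=90°, e=1
t=2 extend(-1) ⇒ config: θ0=270°, θ1=90°, e=0
uniquely the one of 64 2-step routes that fits.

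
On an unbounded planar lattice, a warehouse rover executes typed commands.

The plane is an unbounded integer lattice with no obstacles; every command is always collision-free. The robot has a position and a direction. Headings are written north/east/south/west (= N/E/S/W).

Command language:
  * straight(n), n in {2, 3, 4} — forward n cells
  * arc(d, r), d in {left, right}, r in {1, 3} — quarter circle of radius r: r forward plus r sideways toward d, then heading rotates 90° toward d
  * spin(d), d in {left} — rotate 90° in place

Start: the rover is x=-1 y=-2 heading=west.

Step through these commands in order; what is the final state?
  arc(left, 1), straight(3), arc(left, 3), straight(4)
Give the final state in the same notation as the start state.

begin: x=-1 y=-2 heading=west
1. arc(left, 1) → x=-2 y=-3 heading=south
2. straight(3) → x=-2 y=-6 heading=south
3. arc(left, 3) → x=1 y=-9 heading=east
4. straight(4) → x=5 y=-9 heading=east

x=5 y=-9 heading=east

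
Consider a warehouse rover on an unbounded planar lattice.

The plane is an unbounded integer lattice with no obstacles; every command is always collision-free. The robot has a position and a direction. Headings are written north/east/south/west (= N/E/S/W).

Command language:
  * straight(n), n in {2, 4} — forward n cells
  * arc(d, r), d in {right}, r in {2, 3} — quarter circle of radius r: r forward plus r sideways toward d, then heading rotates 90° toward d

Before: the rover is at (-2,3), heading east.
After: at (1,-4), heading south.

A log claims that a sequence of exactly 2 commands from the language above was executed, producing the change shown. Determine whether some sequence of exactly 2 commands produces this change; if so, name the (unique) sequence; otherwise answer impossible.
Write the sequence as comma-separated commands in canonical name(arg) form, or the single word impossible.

key: running straight(4) before arc(right, 3) would end elsewhere — order is forced
begin: at (-2,3), heading east
[1] after arc(right, 3): at (1,0), heading south
[2] after straight(4): at (1,-4), heading south
no rival 2-sequence matches.

arc(right, 3), straight(4)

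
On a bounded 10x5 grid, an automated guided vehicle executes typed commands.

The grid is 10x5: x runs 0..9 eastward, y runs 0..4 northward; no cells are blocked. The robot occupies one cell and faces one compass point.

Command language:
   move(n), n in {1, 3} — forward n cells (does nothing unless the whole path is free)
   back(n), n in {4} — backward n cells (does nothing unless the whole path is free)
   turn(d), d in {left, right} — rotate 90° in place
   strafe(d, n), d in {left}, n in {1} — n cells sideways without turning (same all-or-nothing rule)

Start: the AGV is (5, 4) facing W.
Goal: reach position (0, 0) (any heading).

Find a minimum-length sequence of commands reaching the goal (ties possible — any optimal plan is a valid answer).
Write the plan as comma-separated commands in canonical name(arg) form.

turn(right), strafe(left, 1), back(4), turn(right), back(4)

begin: (5, 4) facing W
[1] after turn(right): (5, 4) facing N
[2] after strafe(left, 1): (4, 4) facing N
[3] after back(4): (4, 0) facing N
[4] after turn(right): (4, 0) facing E
[5] after back(4): (0, 0) facing E
no 4-step plan works, so 5 is optimal.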